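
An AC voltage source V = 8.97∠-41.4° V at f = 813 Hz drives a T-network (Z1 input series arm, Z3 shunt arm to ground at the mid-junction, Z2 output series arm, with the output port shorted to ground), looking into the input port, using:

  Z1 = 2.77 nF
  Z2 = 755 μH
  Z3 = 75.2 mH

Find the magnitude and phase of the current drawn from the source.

Step 1 — Angular frequency: ω = 2π·f = 2π·813 = 5108 rad/s.
Step 2 — Component impedances:
  Z1: Z = 1/(jωC) = -j/(ω·C) = 0 - j7.067e+04 Ω
  Z2: Z = jωL = j·5108·0.000755 = 0 + j3.857 Ω
  Z3: Z = jωL = j·5108·0.0752 = 0 + j384.1 Ω
Step 3 — With the output port shorted to ground, the output series arm Z2 runs from the junction to ground; the shunt arm Z3 also runs from the junction to ground. They appear in parallel: Z3 || Z2 = 0 + j3.818 Ω.
Step 4 — Series with input arm Z1: Z_in = Z1 + (Z3 || Z2) = 0 - j7.067e+04 Ω = 7.067e+04∠-90.0° Ω.
Step 5 — Source phasor: V = 8.97∠-41.4° V = 6.728 - j5.932 V.
Step 6 — Ohm's law: I = V / Z_total = (6.728 - j5.932) / (0 - j7.067e+04) = 8.394e-05 + j9.521e-05 A.
Step 7 — Convert to polar: |I| = 0.0001269 A, ∠I = 48.6°.

I = 0.0001269∠48.6° A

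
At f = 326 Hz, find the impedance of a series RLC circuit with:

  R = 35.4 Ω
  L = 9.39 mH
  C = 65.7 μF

Step 1 — Angular frequency: ω = 2π·f = 2π·326 = 2048 rad/s.
Step 2 — Component impedances:
  R: Z = R = 35.4 Ω
  L: Z = jωL = j·2048·0.00939 = 0 + j19.23 Ω
  C: Z = 1/(jωC) = -j/(ω·C) = 0 - j7.431 Ω
Step 3 — Series combination: Z_total = R + L + C = 35.4 + j11.8 Ω = 37.32∠18.4° Ω.

Z = 35.4 + j11.8 Ω = 37.32∠18.4° Ω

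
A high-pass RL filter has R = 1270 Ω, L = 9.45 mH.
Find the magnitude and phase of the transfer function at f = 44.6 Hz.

Step 1 — Angular frequency: ω = 2π·44.6 = 280.2 rad/s.
Step 2 — Transfer function: H(jω) = jωL/(R + jωL).
Step 3 — Numerator jωL = j·2.648; denominator R + jωL = 1270 + j2.648.
Step 4 — H = 4.348e-06 + j0.002085.
Step 5 — Magnitude: |H| = 0.002085 (-53.6 dB); phase: φ = 89.9°.

|H| = 0.002085 (-53.6 dB), φ = 89.9°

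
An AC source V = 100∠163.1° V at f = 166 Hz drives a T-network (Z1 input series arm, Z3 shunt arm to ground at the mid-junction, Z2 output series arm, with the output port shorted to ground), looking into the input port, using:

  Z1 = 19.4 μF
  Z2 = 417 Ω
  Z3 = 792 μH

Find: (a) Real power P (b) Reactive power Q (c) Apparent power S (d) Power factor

Step 1 — Angular frequency: ω = 2π·f = 2π·166 = 1043 rad/s.
Step 2 — Component impedances:
  Z1: Z = 1/(jωC) = -j/(ω·C) = 0 - j49.42 Ω
  Z2: Z = R = 417 Ω
  Z3: Z = jωL = j·1043·0.000792 = 0 + j0.8261 Ω
Step 3 — With the output port shorted to ground, the output series arm Z2 runs from the junction to ground; the shunt arm Z3 also runs from the junction to ground. They appear in parallel: Z3 || Z2 = 0.001636 + j0.8261 Ω.
Step 4 — Series with input arm Z1: Z_in = Z1 + (Z3 || Z2) = 0.001636 - j48.59 Ω = 48.59∠-90.0° Ω.
Step 5 — Source phasor: V = 100∠163.1° V = -95.68 + j29.07 V.
Step 6 — Current: I = V / Z = -0.5983 - j1.969 A = 2.058∠-106.9° A.
Step 7 — Complex power: S = V·I* = 0.00693 - j205.8 VA.
Step 8 — Real power: P = Re(S) = 0.00693 W.
Step 9 — Reactive power: Q = Im(S) = -205.8 VAR.
Step 10 — Apparent power: |S| = 205.8 VA.
Step 11 — Power factor: PF = P/|S| = 3.367e-05 (leading).

(a) P = 0.00693 W  (b) Q = -205.8 VAR  (c) S = 205.8 VA  (d) PF = 3.367e-05 (leading)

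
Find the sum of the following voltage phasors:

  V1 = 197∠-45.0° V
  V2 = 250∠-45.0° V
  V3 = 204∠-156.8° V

Step 1 — Convert each phasor to rectangular form:
  V1 = 197·(cos(-45.0°) + j·sin(-45.0°)) = 139.3 - j139.3 V
  V2 = 250·(cos(-45.0°) + j·sin(-45.0°)) = 176.8 - j176.8 V
  V3 = 204·(cos(-156.8°) + j·sin(-156.8°)) = -187.5 - j80.36 V
Step 2 — Sum components: V_total = 128.6 - j396.4 V.
Step 3 — Convert to polar: |V_total| = 416.8 V, ∠V_total = -72.0°.

V_total = 416.8∠-72.0° V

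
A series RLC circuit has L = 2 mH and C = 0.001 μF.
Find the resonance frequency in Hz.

Step 1 — Resonance condition Im(Z)=0 gives ω₀ = 1/√(LC).
Step 2 — ω₀ = 1/√(0.002·1e-09) = 7.071e+05 rad/s.
Step 3 — f₀ = ω₀/(2π) = 1.125e+05 Hz.

f₀ = 1.125e+05 Hz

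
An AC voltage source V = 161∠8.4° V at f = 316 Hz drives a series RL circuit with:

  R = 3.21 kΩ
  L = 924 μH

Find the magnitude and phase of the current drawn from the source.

Step 1 — Angular frequency: ω = 2π·f = 2π·316 = 1985 rad/s.
Step 2 — Component impedances:
  R: Z = R = 3210 Ω
  L: Z = jωL = j·1985·0.000924 = 0 + j1.835 Ω
Step 3 — Series combination: Z_total = R + L = 3210 + j1.835 Ω = 3210∠0.0° Ω.
Step 4 — Source phasor: V = 161∠8.4° V = 159.3 + j23.52 V.
Step 5 — Ohm's law: I = V / Z_total = (159.3 + j23.52) / (3210 + j1.835) = 0.04962 + j0.007299 A.
Step 6 — Convert to polar: |I| = 0.05016 A, ∠I = 8.4°.

I = 0.05016∠8.4° A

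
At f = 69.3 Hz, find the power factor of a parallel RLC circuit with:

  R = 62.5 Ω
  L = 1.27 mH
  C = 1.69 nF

Step 1 — Angular frequency: ω = 2π·f = 2π·69.3 = 435.4 rad/s.
Step 2 — Component impedances:
  R: Z = R = 62.5 Ω
  L: Z = jωL = j·435.4·0.00127 = 0 + j0.553 Ω
  C: Z = 1/(jωC) = -j/(ω·C) = 0 - j1.359e+06 Ω
Step 3 — Parallel combination: 1/Z_total = 1/R + 1/L + 1/C; Z_total = 0.004892 + j0.5529 Ω = 0.553∠89.5° Ω.
Step 4 — Power factor: PF = cos(φ) = Re(Z)/|Z| = 0.0048924/0.55297 = 0.008847.
Step 5 — Type: Im(Z) = 0.5529 ⇒ lagging (phase φ = 89.5°).

PF = 0.008847 (lagging, φ = 89.5°)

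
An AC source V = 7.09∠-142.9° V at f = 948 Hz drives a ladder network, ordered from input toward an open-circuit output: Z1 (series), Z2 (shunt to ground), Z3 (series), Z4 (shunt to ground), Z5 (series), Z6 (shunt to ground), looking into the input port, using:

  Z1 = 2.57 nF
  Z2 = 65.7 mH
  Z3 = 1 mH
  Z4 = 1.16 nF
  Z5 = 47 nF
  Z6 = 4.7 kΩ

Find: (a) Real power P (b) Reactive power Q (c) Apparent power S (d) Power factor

Step 1 — Angular frequency: ω = 2π·f = 2π·948 = 5956 rad/s.
Step 2 — Component impedances:
  Z1: Z = 1/(jωC) = -j/(ω·C) = 0 - j6.532e+04 Ω
  Z2: Z = jωL = j·5956·0.0657 = 0 + j391.3 Ω
  Z3: Z = jωL = j·5956·0.001 = 0 + j5.956 Ω
  Z4: Z = 1/(jωC) = -j/(ω·C) = 0 - j1.447e+05 Ω
  Z5: Z = 1/(jωC) = -j/(ω·C) = 0 - j3572 Ω
  Z6: Z = R = 4700 Ω
Step 3 — Ladder network (open output): work backward from the far end, alternating series and parallel combinations. Z_in = 22.5 - j6.492e+04 Ω = 6.492e+04∠-90.0° Ω.
Step 4 — Source phasor: V = 7.09∠-142.9° V = -5.655 - j4.277 V.
Step 5 — Current: I = V / Z = 6.585e-05 - j8.713e-05 A = 0.0001092∠-52.9° A.
Step 6 — Complex power: S = V·I* = 2.684e-07 - j0.0007743 VA.
Step 7 — Real power: P = Re(S) = 2.684e-07 W.
Step 8 — Reactive power: Q = Im(S) = -0.0007743 VAR.
Step 9 — Apparent power: |S| = 0.0007743 VA.
Step 10 — Power factor: PF = P/|S| = 0.0003466 (leading).

(a) P = 2.684e-07 W  (b) Q = -0.0007743 VAR  (c) S = 0.0007743 VA  (d) PF = 0.0003466 (leading)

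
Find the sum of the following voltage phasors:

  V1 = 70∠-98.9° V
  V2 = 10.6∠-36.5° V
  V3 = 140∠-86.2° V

Step 1 — Convert each phasor to rectangular form:
  V1 = 70·(cos(-98.9°) + j·sin(-98.9°)) = -10.83 - j69.16 V
  V2 = 10.6·(cos(-36.5°) + j·sin(-36.5°)) = 8.521 - j6.305 V
  V3 = 140·(cos(-86.2°) + j·sin(-86.2°)) = 9.278 - j139.7 V
Step 2 — Sum components: V_total = 6.97 - j215.2 V.
Step 3 — Convert to polar: |V_total| = 215.3 V, ∠V_total = -88.1°.

V_total = 215.3∠-88.1° V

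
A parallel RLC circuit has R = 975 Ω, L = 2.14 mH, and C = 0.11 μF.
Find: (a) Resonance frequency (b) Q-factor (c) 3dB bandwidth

Step 1 — Resonance: ω₀ = 1/√(LC) = 1/√(0.00214·1.1e-07) = 6.518e+04 rad/s.
Step 2 — f₀ = ω₀/(2π) = 1.037e+04 Hz.
Step 3 — Parallel Q: Q = R/(ω₀L) = 975/(6.518e+04·0.00214) = 6.99.
Step 4 — Bandwidth: Δω = ω₀/Q = 9324 rad/s; BW = Δω/(2π) = 1484 Hz.

(a) f₀ = 1.037e+04 Hz  (b) Q = 6.99  (c) BW = 1484 Hz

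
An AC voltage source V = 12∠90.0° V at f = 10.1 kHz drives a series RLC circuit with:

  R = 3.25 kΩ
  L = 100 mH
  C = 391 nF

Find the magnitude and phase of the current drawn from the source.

Step 1 — Angular frequency: ω = 2π·f = 2π·1.01e+04 = 6.346e+04 rad/s.
Step 2 — Component impedances:
  R: Z = R = 3250 Ω
  L: Z = jωL = j·6.346e+04·0.1 = 0 + j6346 Ω
  C: Z = 1/(jωC) = -j/(ω·C) = 0 - j40.3 Ω
Step 3 — Series combination: Z_total = R + L + C = 3250 + j6306 Ω = 7094∠62.7° Ω.
Step 4 — Source phasor: V = 12∠90.0° V = 0 + j12 V.
Step 5 — Ohm's law: I = V / Z_total = (0 + j12) / (3250 + j6306) = 0.001504 + j0.000775 A.
Step 6 — Convert to polar: |I| = 0.001692 A, ∠I = 27.3°.

I = 0.001692∠27.3° A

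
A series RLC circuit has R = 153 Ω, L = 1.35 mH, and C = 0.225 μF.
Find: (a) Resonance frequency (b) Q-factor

Step 1 — Resonance condition Im(Z)=0 gives ω₀ = 1/√(LC).
Step 2 — ω₀ = 1/√(0.00135·2.25e-07) = 5.738e+04 rad/s.
Step 3 — f₀ = ω₀/(2π) = 9132 Hz.
Step 4 — Series Q: Q = ω₀L/R = 5.738e+04·0.00135/153 = 0.5063.

(a) f₀ = 9132 Hz  (b) Q = 0.5063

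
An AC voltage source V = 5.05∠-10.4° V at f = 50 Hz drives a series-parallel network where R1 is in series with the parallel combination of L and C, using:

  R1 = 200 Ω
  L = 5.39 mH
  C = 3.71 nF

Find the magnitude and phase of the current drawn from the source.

Step 1 — Angular frequency: ω = 2π·f = 2π·50 = 314.2 rad/s.
Step 2 — Component impedances:
  R1: Z = R = 200 Ω
  L: Z = jωL = j·314.2·0.00539 = 0 + j1.693 Ω
  C: Z = 1/(jωC) = -j/(ω·C) = 0 - j8.58e+05 Ω
Step 3 — Parallel branch: L || C = 1/(1/L + 1/C) = 0 + j1.693 Ω.
Step 4 — Series with R1: Z_total = R1 + (L || C) = 200 + j1.693 Ω = 200∠0.5° Ω.
Step 5 — Source phasor: V = 5.05∠-10.4° V = 4.967 - j0.9116 V.
Step 6 — Ohm's law: I = V / Z_total = (4.967 - j0.9116) / (200 + j1.693) = 0.02479 - j0.004768 A.
Step 7 — Convert to polar: |I| = 0.02525 A, ∠I = -10.9°.

I = 0.02525∠-10.9° A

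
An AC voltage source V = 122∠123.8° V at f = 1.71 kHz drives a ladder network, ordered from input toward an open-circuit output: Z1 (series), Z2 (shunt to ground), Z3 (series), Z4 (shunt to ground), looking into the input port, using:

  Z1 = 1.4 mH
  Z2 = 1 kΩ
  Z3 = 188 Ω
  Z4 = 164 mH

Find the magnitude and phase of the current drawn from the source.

Step 1 — Angular frequency: ω = 2π·f = 2π·1710 = 1.074e+04 rad/s.
Step 2 — Component impedances:
  Z1: Z = jωL = j·1.074e+04·0.0014 = 0 + j15.04 Ω
  Z2: Z = R = 1000 Ω
  Z3: Z = R = 188 Ω
  Z4: Z = jωL = j·1.074e+04·0.164 = 0 + j1762 Ω
Step 3 — Ladder network (open output): work backward from the far end, alternating series and parallel combinations. Z_in = 736.9 + j405.2 Ω = 841∠28.8° Ω.
Step 4 — Source phasor: V = 122∠123.8° V = -67.87 + j101.4 V.
Step 5 — Ohm's law: I = V / Z_total = (-67.87 + j101.4) / (736.9 + j405.2) = -0.01263 + j0.1445 A.
Step 6 — Convert to polar: |I| = 0.1451 A, ∠I = 95.0°.

I = 0.1451∠95.0° A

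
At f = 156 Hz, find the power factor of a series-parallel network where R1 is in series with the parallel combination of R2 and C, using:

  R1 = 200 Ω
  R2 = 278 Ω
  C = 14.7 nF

Step 1 — Angular frequency: ω = 2π·f = 2π·156 = 980.2 rad/s.
Step 2 — Component impedances:
  R1: Z = R = 200 Ω
  R2: Z = R = 278 Ω
  C: Z = 1/(jωC) = -j/(ω·C) = 0 - j6.94e+04 Ω
Step 3 — Parallel branch: R2 || C = 1/(1/R2 + 1/C) = 278 - j1.114 Ω.
Step 4 — Series with R1: Z_total = R1 + (R2 || C) = 478 - j1.114 Ω = 478∠-0.1° Ω.
Step 5 — Power factor: PF = cos(φ) = Re(Z)/|Z| = 478/478 = 1.
Step 6 — Type: Im(Z) = -1.114 ⇒ leading (phase φ = -0.1°).

PF = 1 (leading, φ = -0.1°)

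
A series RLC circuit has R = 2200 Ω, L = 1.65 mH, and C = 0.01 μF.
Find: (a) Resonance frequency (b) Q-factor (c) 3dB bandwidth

Step 1 — Resonance: ω₀ = 1/√(LC) = 1/√(0.00165·1e-08) = 2.462e+05 rad/s.
Step 2 — f₀ = ω₀/(2π) = 3.918e+04 Hz.
Step 3 — Series Q: Q = ω₀L/R = 2.462e+05·0.00165/2200 = 0.1846.
Step 4 — Bandwidth: Δω = ω₀/Q = 1.333e+06 rad/s; BW = Δω/(2π) = 2.122e+05 Hz.

(a) f₀ = 3.918e+04 Hz  (b) Q = 0.1846  (c) BW = 2.122e+05 Hz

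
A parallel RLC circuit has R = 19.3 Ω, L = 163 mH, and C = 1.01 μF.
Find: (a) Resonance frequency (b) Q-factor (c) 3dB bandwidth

Step 1 — Resonance: ω₀ = 1/√(LC) = 1/√(0.163·1.01e-06) = 2465 rad/s.
Step 2 — f₀ = ω₀/(2π) = 392.3 Hz.
Step 3 — Parallel Q: Q = R/(ω₀L) = 19.3/(2465·0.163) = 0.04804.
Step 4 — Bandwidth: Δω = ω₀/Q = 5.13e+04 rad/s; BW = Δω/(2π) = 8165 Hz.

(a) f₀ = 392.3 Hz  (b) Q = 0.04804  (c) BW = 8165 Hz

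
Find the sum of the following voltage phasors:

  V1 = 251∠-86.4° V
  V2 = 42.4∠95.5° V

Step 1 — Convert each phasor to rectangular form:
  V1 = 251·(cos(-86.4°) + j·sin(-86.4°)) = 15.76 - j250.5 V
  V2 = 42.4·(cos(95.5°) + j·sin(95.5°)) = -4.064 + j42.2 V
Step 2 — Sum components: V_total = 11.7 - j208.3 V.
Step 3 — Convert to polar: |V_total| = 208.6 V, ∠V_total = -86.8°.

V_total = 208.6∠-86.8° V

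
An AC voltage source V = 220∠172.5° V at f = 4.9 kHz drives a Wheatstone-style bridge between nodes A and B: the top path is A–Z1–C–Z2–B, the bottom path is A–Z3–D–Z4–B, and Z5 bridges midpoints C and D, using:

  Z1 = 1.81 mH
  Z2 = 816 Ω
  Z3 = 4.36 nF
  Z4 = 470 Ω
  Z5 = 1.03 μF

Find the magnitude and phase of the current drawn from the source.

Step 1 — Angular frequency: ω = 2π·f = 2π·4900 = 3.079e+04 rad/s.
Step 2 — Component impedances:
  Z1: Z = jωL = j·3.079e+04·0.00181 = 0 + j55.73 Ω
  Z2: Z = R = 816 Ω
  Z3: Z = 1/(jωC) = -j/(ω·C) = 0 - j7450 Ω
  Z4: Z = R = 470 Ω
  Z5: Z = 1/(jωC) = -j/(ω·C) = 0 - j31.53 Ω
Step 3 — Bridge requires nodal analysis (the Z5 bridge couples midpoints C and D, so the two paths cannot be reduced to a simple series/parallel combination). Setting node B to ground and injecting 1 A at node A, the 3-node admittance system at A, C, D solves to V_A = Z_AB = 298.5 + j43.21 Ω = 301.7∠8.2° Ω.
Step 4 — Source phasor: V = 220∠172.5° V = -218.1 + j28.72 V.
Step 5 — Ohm's law: I = V / Z_total = (-218.1 + j28.72) / (298.5 + j43.21) = -0.702 + j0.1978 A.
Step 6 — Convert to polar: |I| = 0.7293 A, ∠I = 164.3°.

I = 0.7293∠164.3° A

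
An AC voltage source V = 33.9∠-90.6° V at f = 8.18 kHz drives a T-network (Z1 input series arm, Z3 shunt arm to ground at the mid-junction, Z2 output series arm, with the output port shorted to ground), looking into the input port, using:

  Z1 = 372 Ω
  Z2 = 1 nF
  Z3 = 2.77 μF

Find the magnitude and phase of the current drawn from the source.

Step 1 — Angular frequency: ω = 2π·f = 2π·8180 = 5.14e+04 rad/s.
Step 2 — Component impedances:
  Z1: Z = R = 372 Ω
  Z2: Z = 1/(jωC) = -j/(ω·C) = 0 - j1.946e+04 Ω
  Z3: Z = 1/(jωC) = -j/(ω·C) = 0 - j7.024 Ω
Step 3 — With the output port shorted to ground, the output series arm Z2 runs from the junction to ground; the shunt arm Z3 also runs from the junction to ground. They appear in parallel: Z3 || Z2 = 0 - j7.022 Ω.
Step 4 — Series with input arm Z1: Z_in = Z1 + (Z3 || Z2) = 372 - j7.022 Ω = 372.1∠-1.1° Ω.
Step 5 — Source phasor: V = 33.9∠-90.6° V = -0.355 - j33.9 V.
Step 6 — Ohm's law: I = V / Z_total = (-0.355 - j33.9) / (372 - j7.022) = 0.0007654 - j0.09111 A.
Step 7 — Convert to polar: |I| = 0.09111 A, ∠I = -89.5°.

I = 0.09111∠-89.5° A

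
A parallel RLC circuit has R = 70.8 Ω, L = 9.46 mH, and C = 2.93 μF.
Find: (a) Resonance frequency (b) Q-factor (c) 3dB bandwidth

Step 1 — Resonance: ω₀ = 1/√(LC) = 1/√(0.00946·2.93e-06) = 6006 rad/s.
Step 2 — f₀ = ω₀/(2π) = 956 Hz.
Step 3 — Parallel Q: Q = R/(ω₀L) = 70.8/(6006·0.00946) = 1.246.
Step 4 — Bandwidth: Δω = ω₀/Q = 4821 rad/s; BW = Δω/(2π) = 767.2 Hz.

(a) f₀ = 956 Hz  (b) Q = 1.246  (c) BW = 767.2 Hz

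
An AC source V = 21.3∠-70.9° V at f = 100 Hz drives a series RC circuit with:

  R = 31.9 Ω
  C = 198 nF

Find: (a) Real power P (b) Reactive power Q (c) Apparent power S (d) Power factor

Step 1 — Angular frequency: ω = 2π·f = 2π·100 = 628.3 rad/s.
Step 2 — Component impedances:
  R: Z = R = 31.9 Ω
  C: Z = 1/(jωC) = -j/(ω·C) = 0 - j8038 Ω
Step 3 — Series combination: Z_total = R + C = 31.9 - j8038 Ω = 8038∠-89.8° Ω.
Step 4 — Source phasor: V = 21.3∠-70.9° V = 6.97 - j20.13 V.
Step 5 — Current: I = V / Z = 0.002507 + j0.0008571 A = 0.00265∠18.9° A.
Step 6 — Complex power: S = V·I* = 0.000224 - j0.05644 VA.
Step 7 — Real power: P = Re(S) = 0.000224 W.
Step 8 — Reactive power: Q = Im(S) = -0.05644 VAR.
Step 9 — Apparent power: |S| = 0.05644 VA.
Step 10 — Power factor: PF = P/|S| = 0.003969 (leading).

(a) P = 0.000224 W  (b) Q = -0.05644 VAR  (c) S = 0.05644 VA  (d) PF = 0.003969 (leading)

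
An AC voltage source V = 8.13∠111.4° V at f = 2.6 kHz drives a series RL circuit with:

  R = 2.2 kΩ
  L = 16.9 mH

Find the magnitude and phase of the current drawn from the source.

Step 1 — Angular frequency: ω = 2π·f = 2π·2600 = 1.634e+04 rad/s.
Step 2 — Component impedances:
  R: Z = R = 2200 Ω
  L: Z = jωL = j·1.634e+04·0.0169 = 0 + j276.1 Ω
Step 3 — Series combination: Z_total = R + L = 2200 + j276.1 Ω = 2217∠7.2° Ω.
Step 4 — Source phasor: V = 8.13∠111.4° V = -2.966 + j7.569 V.
Step 5 — Ohm's law: I = V / Z_total = (-2.966 + j7.569) / (2200 + j276.1) = -0.0009024 + j0.003554 A.
Step 6 — Convert to polar: |I| = 0.003667 A, ∠I = 104.2°.

I = 0.003667∠104.2° A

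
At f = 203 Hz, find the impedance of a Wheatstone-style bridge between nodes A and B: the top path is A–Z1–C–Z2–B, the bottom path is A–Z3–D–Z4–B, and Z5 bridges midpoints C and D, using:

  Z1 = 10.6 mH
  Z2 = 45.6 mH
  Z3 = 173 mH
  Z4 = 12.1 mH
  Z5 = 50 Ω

Step 1 — Angular frequency: ω = 2π·f = 2π·203 = 1275 rad/s.
Step 2 — Component impedances:
  Z1: Z = jωL = j·1275·0.0106 = 0 + j13.52 Ω
  Z2: Z = jωL = j·1275·0.0456 = 0 + j58.16 Ω
  Z3: Z = jωL = j·1275·0.173 = 0 + j220.7 Ω
  Z4: Z = jωL = j·1275·0.0121 = 0 + j15.43 Ω
  Z5: Z = R = 50 Ω
Step 3 — Bridge requires nodal analysis (the Z5 bridge couples midpoints C and D, so the two paths cannot be reduced to a simple series/parallel combination). Setting node B to ground and injecting 1 A at node A, the 3-node admittance system at A, C, D solves to V_A = Z_AB = 14.93 + j38.27 Ω = 41.08∠68.7° Ω.

Z = 14.93 + j38.27 Ω = 41.08∠68.7° Ω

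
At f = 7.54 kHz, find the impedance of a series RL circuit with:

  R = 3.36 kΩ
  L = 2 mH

Step 1 — Angular frequency: ω = 2π·f = 2π·7540 = 4.738e+04 rad/s.
Step 2 — Component impedances:
  R: Z = R = 3360 Ω
  L: Z = jωL = j·4.738e+04·0.002 = 0 + j94.75 Ω
Step 3 — Series combination: Z_total = R + L = 3360 + j94.75 Ω = 3361∠1.6° Ω.

Z = 3360 + j94.75 Ω = 3361∠1.6° Ω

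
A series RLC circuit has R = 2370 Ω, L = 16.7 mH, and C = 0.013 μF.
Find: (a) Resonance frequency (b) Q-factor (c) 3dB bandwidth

Step 1 — Resonance condition Im(Z)=0 gives ω₀ = 1/√(LC).
Step 2 — ω₀ = 1/√(0.0167·1.3e-08) = 6.787e+04 rad/s.
Step 3 — f₀ = ω₀/(2π) = 1.08e+04 Hz.
Step 4 — Series Q: Q = ω₀L/R = 6.787e+04·0.0167/2370 = 0.4782.
Step 5 — 3dB bandwidth: Δω = ω₀/Q = 1.419e+05 rad/s; BW = Δω/(2π) = 2.259e+04 Hz.

(a) f₀ = 1.08e+04 Hz  (b) Q = 0.4782  (c) BW = 2.259e+04 Hz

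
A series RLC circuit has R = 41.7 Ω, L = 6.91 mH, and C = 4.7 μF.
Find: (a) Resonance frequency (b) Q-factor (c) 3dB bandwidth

Step 1 — Resonance: ω₀ = 1/√(LC) = 1/√(0.00691·4.7e-06) = 5549 rad/s.
Step 2 — f₀ = ω₀/(2π) = 883.1 Hz.
Step 3 — Series Q: Q = ω₀L/R = 5549·0.00691/41.7 = 0.9195.
Step 4 — Bandwidth: Δω = ω₀/Q = 6035 rad/s; BW = Δω/(2π) = 960.5 Hz.

(a) f₀ = 883.1 Hz  (b) Q = 0.9195  (c) BW = 960.5 Hz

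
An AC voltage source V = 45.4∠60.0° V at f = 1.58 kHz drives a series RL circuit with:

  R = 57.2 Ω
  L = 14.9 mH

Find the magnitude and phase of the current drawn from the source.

Step 1 — Angular frequency: ω = 2π·f = 2π·1580 = 9927 rad/s.
Step 2 — Component impedances:
  R: Z = R = 57.2 Ω
  L: Z = jωL = j·9927·0.0149 = 0 + j147.9 Ω
Step 3 — Series combination: Z_total = R + L = 57.2 + j147.9 Ω = 158.6∠68.9° Ω.
Step 4 — Source phasor: V = 45.4∠60.0° V = 22.7 + j39.32 V.
Step 5 — Ohm's law: I = V / Z_total = (22.7 + j39.32) / (57.2 + j147.9) = 0.2829 - j0.04408 A.
Step 6 — Convert to polar: |I| = 0.2863 A, ∠I = -8.9°.

I = 0.2863∠-8.9° A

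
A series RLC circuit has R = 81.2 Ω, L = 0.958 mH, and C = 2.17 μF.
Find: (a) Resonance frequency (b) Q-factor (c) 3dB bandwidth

Step 1 — Resonance: ω₀ = 1/√(LC) = 1/√(0.000958·2.17e-06) = 2.193e+04 rad/s.
Step 2 — f₀ = ω₀/(2π) = 3491 Hz.
Step 3 — Series Q: Q = ω₀L/R = 2.193e+04·0.000958/81.2 = 0.2588.
Step 4 — Bandwidth: Δω = ω₀/Q = 8.476e+04 rad/s; BW = Δω/(2π) = 1.349e+04 Hz.

(a) f₀ = 3491 Hz  (b) Q = 0.2588  (c) BW = 1.349e+04 Hz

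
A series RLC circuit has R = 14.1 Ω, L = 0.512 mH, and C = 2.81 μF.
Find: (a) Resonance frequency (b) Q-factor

Step 1 — Resonance condition Im(Z)=0 gives ω₀ = 1/√(LC).
Step 2 — ω₀ = 1/√(0.000512·2.81e-06) = 2.636e+04 rad/s.
Step 3 — f₀ = ω₀/(2π) = 4196 Hz.
Step 4 — Series Q: Q = ω₀L/R = 2.636e+04·0.000512/14.1 = 0.9573.

(a) f₀ = 4196 Hz  (b) Q = 0.9573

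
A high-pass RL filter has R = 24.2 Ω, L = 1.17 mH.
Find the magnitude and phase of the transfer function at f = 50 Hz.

Step 1 — Angular frequency: ω = 2π·50 = 314.2 rad/s.
Step 2 — Transfer function: H(jω) = jωL/(R + jωL).
Step 3 — Numerator jωL = j·0.3676; denominator R + jωL = 24.2 + j0.3676.
Step 4 — H = 0.0002306 + j0.01519.
Step 5 — Magnitude: |H| = 0.01519 (-36.4 dB); phase: φ = 89.1°.

|H| = 0.01519 (-36.4 dB), φ = 89.1°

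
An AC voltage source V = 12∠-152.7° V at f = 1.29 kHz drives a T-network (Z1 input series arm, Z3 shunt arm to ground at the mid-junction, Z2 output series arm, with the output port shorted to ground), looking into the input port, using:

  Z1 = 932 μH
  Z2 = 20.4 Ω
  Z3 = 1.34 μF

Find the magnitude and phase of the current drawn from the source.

Step 1 — Angular frequency: ω = 2π·f = 2π·1290 = 8105 rad/s.
Step 2 — Component impedances:
  Z1: Z = jωL = j·8105·0.000932 = 0 + j7.554 Ω
  Z2: Z = R = 20.4 Ω
  Z3: Z = 1/(jωC) = -j/(ω·C) = 0 - j92.07 Ω
Step 3 — With the output port shorted to ground, the output series arm Z2 runs from the junction to ground; the shunt arm Z3 also runs from the junction to ground. They appear in parallel: Z3 || Z2 = 19.45 - j4.308 Ω.
Step 4 — Series with input arm Z1: Z_in = Z1 + (Z3 || Z2) = 19.45 + j3.246 Ω = 19.71∠9.5° Ω.
Step 5 — Source phasor: V = 12∠-152.7° V = -10.66 - j5.504 V.
Step 6 — Ohm's law: I = V / Z_total = (-10.66 - j5.504) / (19.45 + j3.246) = -0.5795 - j0.1863 A.
Step 7 — Convert to polar: |I| = 0.6087 A, ∠I = -162.2°.

I = 0.6087∠-162.2° A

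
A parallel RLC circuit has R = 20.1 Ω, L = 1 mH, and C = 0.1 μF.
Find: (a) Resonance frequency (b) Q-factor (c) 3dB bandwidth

Step 1 — Resonance: ω₀ = 1/√(LC) = 1/√(0.001·1e-07) = 1e+05 rad/s.
Step 2 — f₀ = ω₀/(2π) = 1.592e+04 Hz.
Step 3 — Parallel Q: Q = R/(ω₀L) = 20.1/(1e+05·0.001) = 0.201.
Step 4 — Bandwidth: Δω = ω₀/Q = 4.975e+05 rad/s; BW = Δω/(2π) = 7.918e+04 Hz.

(a) f₀ = 1.592e+04 Hz  (b) Q = 0.201  (c) BW = 7.918e+04 Hz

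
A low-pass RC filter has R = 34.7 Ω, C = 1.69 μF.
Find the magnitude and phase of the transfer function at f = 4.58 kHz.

Step 1 — Angular frequency: ω = 2π·4580 = 2.878e+04 rad/s.
Step 2 — Transfer function: H(jω) = 1/(1 + jωRC).
Step 3 — Denominator: 1 + jωRC = 1 + j·2.878e+04·34.7·1.69e-06 = 1 + j1.688.
Step 4 — H = 0.2599 - j0.4386.
Step 5 — Magnitude: |H| = 0.5098 (-5.9 dB); phase: φ = -59.4°.

|H| = 0.5098 (-5.9 dB), φ = -59.4°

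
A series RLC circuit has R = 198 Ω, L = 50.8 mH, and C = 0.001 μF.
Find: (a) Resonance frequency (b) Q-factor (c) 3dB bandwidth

Step 1 — Resonance condition Im(Z)=0 gives ω₀ = 1/√(LC).
Step 2 — ω₀ = 1/√(0.0508·1e-09) = 1.403e+05 rad/s.
Step 3 — f₀ = ω₀/(2π) = 2.233e+04 Hz.
Step 4 — Series Q: Q = ω₀L/R = 1.403e+05·0.0508/198 = 36.
Step 5 — 3dB bandwidth: Δω = ω₀/Q = 3898 rad/s; BW = Δω/(2π) = 620.3 Hz.

(a) f₀ = 2.233e+04 Hz  (b) Q = 36  (c) BW = 620.3 Hz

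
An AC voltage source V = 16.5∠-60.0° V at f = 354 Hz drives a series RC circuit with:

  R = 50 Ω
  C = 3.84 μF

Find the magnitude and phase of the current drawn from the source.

Step 1 — Angular frequency: ω = 2π·f = 2π·354 = 2224 rad/s.
Step 2 — Component impedances:
  R: Z = R = 50 Ω
  C: Z = 1/(jωC) = -j/(ω·C) = 0 - j117.1 Ω
Step 3 — Series combination: Z_total = R + C = 50 - j117.1 Ω = 127.3∠-66.9° Ω.
Step 4 — Source phasor: V = 16.5∠-60.0° V = 8.25 - j14.29 V.
Step 5 — Ohm's law: I = V / Z_total = (8.25 - j14.29) / (50 - j117.1) = 0.1287 + j0.01551 A.
Step 6 — Convert to polar: |I| = 0.1296 A, ∠I = 6.9°.

I = 0.1296∠6.9° A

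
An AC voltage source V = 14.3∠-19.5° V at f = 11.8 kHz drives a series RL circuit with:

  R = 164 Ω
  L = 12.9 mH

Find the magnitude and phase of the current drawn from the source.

Step 1 — Angular frequency: ω = 2π·f = 2π·1.18e+04 = 7.414e+04 rad/s.
Step 2 — Component impedances:
  R: Z = R = 164 Ω
  L: Z = jωL = j·7.414e+04·0.0129 = 0 + j956.4 Ω
Step 3 — Series combination: Z_total = R + L = 164 + j956.4 Ω = 970.4∠80.3° Ω.
Step 4 — Source phasor: V = 14.3∠-19.5° V = 13.48 - j4.773 V.
Step 5 — Ohm's law: I = V / Z_total = (13.48 - j4.773) / (164 + j956.4) = -0.002501 - j0.01452 A.
Step 6 — Convert to polar: |I| = 0.01474 A, ∠I = -99.8°.

I = 0.01474∠-99.8° A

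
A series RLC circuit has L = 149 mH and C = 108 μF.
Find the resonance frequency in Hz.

Step 1 — Resonance condition Im(Z)=0 gives ω₀ = 1/√(LC).
Step 2 — ω₀ = 1/√(0.149·0.000108) = 249.3 rad/s.
Step 3 — f₀ = ω₀/(2π) = 39.67 Hz.

f₀ = 39.67 Hz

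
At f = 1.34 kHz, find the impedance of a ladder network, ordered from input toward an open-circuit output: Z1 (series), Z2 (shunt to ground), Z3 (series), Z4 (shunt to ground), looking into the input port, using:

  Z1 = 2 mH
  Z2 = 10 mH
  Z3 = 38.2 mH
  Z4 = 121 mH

Step 1 — Angular frequency: ω = 2π·f = 2π·1340 = 8419 rad/s.
Step 2 — Component impedances:
  Z1: Z = jωL = j·8419·0.002 = 0 + j16.84 Ω
  Z2: Z = jωL = j·8419·0.01 = 0 + j84.19 Ω
  Z3: Z = jωL = j·8419·0.0382 = 0 + j321.6 Ω
  Z4: Z = jωL = j·8419·0.121 = 0 + j1019 Ω
Step 3 — Ladder network (open output): work backward from the far end, alternating series and parallel combinations. Z_in = 0 + j96.06 Ω = 96.06∠90.0° Ω.

Z = 0 + j96.06 Ω = 96.06∠90.0° Ω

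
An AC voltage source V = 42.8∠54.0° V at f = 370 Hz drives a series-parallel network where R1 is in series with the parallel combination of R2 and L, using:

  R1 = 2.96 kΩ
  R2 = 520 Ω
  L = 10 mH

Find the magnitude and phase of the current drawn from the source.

Step 1 — Angular frequency: ω = 2π·f = 2π·370 = 2325 rad/s.
Step 2 — Component impedances:
  R1: Z = R = 2960 Ω
  R2: Z = R = 520 Ω
  L: Z = jωL = j·2325·0.01 = 0 + j23.25 Ω
Step 3 — Parallel branch: R2 || L = 1/(1/R2 + 1/L) = 1.037 + j23.2 Ω.
Step 4 — Series with R1: Z_total = R1 + (R2 || L) = 2961 + j23.2 Ω = 2961∠0.4° Ω.
Step 5 — Source phasor: V = 42.8∠54.0° V = 25.16 + j34.63 V.
Step 6 — Ohm's law: I = V / Z_total = (25.16 + j34.63) / (2961 + j23.2) = 0.008587 + j0.01163 A.
Step 7 — Convert to polar: |I| = 0.01445 A, ∠I = 53.6°.

I = 0.01445∠53.6° A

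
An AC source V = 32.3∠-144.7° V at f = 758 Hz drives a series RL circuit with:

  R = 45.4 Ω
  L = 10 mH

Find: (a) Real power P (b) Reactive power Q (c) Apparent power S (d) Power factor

Step 1 — Angular frequency: ω = 2π·f = 2π·758 = 4763 rad/s.
Step 2 — Component impedances:
  R: Z = R = 45.4 Ω
  L: Z = jωL = j·4763·0.01 = 0 + j47.63 Ω
Step 3 — Series combination: Z_total = R + L = 45.4 + j47.63 Ω = 65.8∠46.4° Ω.
Step 4 — Source phasor: V = 32.3∠-144.7° V = -26.36 - j18.66 V.
Step 5 — Current: I = V / Z = -0.4818 + j0.09426 A = 0.4909∠168.9° A.
Step 6 — Complex power: S = V·I* = 10.94 + j11.48 VA.
Step 7 — Real power: P = Re(S) = 10.94 W.
Step 8 — Reactive power: Q = Im(S) = 11.48 VAR.
Step 9 — Apparent power: |S| = 15.86 VA.
Step 10 — Power factor: PF = P/|S| = 0.69 (lagging).

(a) P = 10.94 W  (b) Q = 11.48 VAR  (c) S = 15.86 VA  (d) PF = 0.69 (lagging)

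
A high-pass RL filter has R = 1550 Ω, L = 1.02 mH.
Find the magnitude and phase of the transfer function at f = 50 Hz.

Step 1 — Angular frequency: ω = 2π·50 = 314.2 rad/s.
Step 2 — Transfer function: H(jω) = jωL/(R + jωL).
Step 3 — Numerator jωL = j·0.3204; denominator R + jωL = 1550 + j0.3204.
Step 4 — H = 4.274e-08 + j0.0002067.
Step 5 — Magnitude: |H| = 0.0002067 (-73.7 dB); phase: φ = 90.0°.

|H| = 0.0002067 (-73.7 dB), φ = 90.0°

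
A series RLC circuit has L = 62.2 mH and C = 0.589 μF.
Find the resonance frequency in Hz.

Step 1 — Resonance condition Im(Z)=0 gives ω₀ = 1/√(LC).
Step 2 — ω₀ = 1/√(0.0622·5.89e-07) = 5225 rad/s.
Step 3 — f₀ = ω₀/(2π) = 831.5 Hz.

f₀ = 831.5 Hz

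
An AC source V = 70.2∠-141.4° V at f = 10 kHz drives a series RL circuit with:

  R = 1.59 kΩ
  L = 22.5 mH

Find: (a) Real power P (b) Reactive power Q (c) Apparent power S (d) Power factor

Step 1 — Angular frequency: ω = 2π·f = 2π·1e+04 = 6.283e+04 rad/s.
Step 2 — Component impedances:
  R: Z = R = 1590 Ω
  L: Z = jωL = j·6.283e+04·0.0225 = 0 + j1414 Ω
Step 3 — Series combination: Z_total = R + L = 1590 + j1414 Ω = 2128∠41.6° Ω.
Step 4 — Source phasor: V = 70.2∠-141.4° V = -54.86 - j43.8 V.
Step 5 — Current: I = V / Z = -0.03295 + j0.001751 A = 0.03299∠177.0° A.
Step 6 — Complex power: S = V·I* = 1.731 + j1.539 VA.
Step 7 — Real power: P = Re(S) = 1.731 W.
Step 8 — Reactive power: Q = Im(S) = 1.539 VAR.
Step 9 — Apparent power: |S| = 2.316 VA.
Step 10 — Power factor: PF = P/|S| = 0.7473 (lagging).

(a) P = 1.731 W  (b) Q = 1.539 VAR  (c) S = 2.316 VA  (d) PF = 0.7473 (lagging)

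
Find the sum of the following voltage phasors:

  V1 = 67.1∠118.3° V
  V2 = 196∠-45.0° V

Step 1 — Convert each phasor to rectangular form:
  V1 = 67.1·(cos(118.3°) + j·sin(118.3°)) = -31.81 + j59.08 V
  V2 = 196·(cos(-45.0°) + j·sin(-45.0°)) = 138.6 - j138.6 V
Step 2 — Sum components: V_total = 106.8 - j79.51 V.
Step 3 — Convert to polar: |V_total| = 133.1 V, ∠V_total = -36.7°.

V_total = 133.1∠-36.7° V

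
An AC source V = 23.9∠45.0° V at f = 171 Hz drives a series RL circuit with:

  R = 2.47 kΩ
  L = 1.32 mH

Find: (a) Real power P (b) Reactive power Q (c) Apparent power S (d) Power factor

Step 1 — Angular frequency: ω = 2π·f = 2π·171 = 1074 rad/s.
Step 2 — Component impedances:
  R: Z = R = 2470 Ω
  L: Z = jωL = j·1074·0.00132 = 0 + j1.418 Ω
Step 3 — Series combination: Z_total = R + L = 2470 + j1.418 Ω = 2470∠0.0° Ω.
Step 4 — Source phasor: V = 23.9∠45.0° V = 16.9 + j16.9 V.
Step 5 — Current: I = V / Z = 0.006846 + j0.006838 A = 0.009676∠45.0° A.
Step 6 — Complex power: S = V·I* = 0.2313 + j0.0001328 VA.
Step 7 — Real power: P = Re(S) = 0.2313 W.
Step 8 — Reactive power: Q = Im(S) = 0.0001328 VAR.
Step 9 — Apparent power: |S| = 0.2313 VA.
Step 10 — Power factor: PF = P/|S| = 1 (lagging).

(a) P = 0.2313 W  (b) Q = 0.0001328 VAR  (c) S = 0.2313 VA  (d) PF = 1 (lagging)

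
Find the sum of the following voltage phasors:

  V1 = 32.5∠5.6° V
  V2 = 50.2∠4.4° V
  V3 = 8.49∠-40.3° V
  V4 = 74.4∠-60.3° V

Step 1 — Convert each phasor to rectangular form:
  V1 = 32.5·(cos(5.6°) + j·sin(5.6°)) = 32.34 + j3.171 V
  V2 = 50.2·(cos(4.4°) + j·sin(4.4°)) = 50.05 + j3.851 V
  V3 = 8.49·(cos(-40.3°) + j·sin(-40.3°)) = 6.475 - j5.491 V
  V4 = 74.4·(cos(-60.3°) + j·sin(-60.3°)) = 36.86 - j64.63 V
Step 2 — Sum components: V_total = 125.7 - j63.09 V.
Step 3 — Convert to polar: |V_total| = 140.7 V, ∠V_total = -26.6°.

V_total = 140.7∠-26.6° V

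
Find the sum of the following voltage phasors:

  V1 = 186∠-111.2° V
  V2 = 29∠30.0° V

Step 1 — Convert each phasor to rectangular form:
  V1 = 186·(cos(-111.2°) + j·sin(-111.2°)) = -67.26 - j173.4 V
  V2 = 29·(cos(30.0°) + j·sin(30.0°)) = 25.11 + j14.5 V
Step 2 — Sum components: V_total = -42.15 - j158.9 V.
Step 3 — Convert to polar: |V_total| = 164.4 V, ∠V_total = -104.9°.

V_total = 164.4∠-104.9° V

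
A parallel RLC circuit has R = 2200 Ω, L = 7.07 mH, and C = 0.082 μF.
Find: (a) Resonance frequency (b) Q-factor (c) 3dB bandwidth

Step 1 — Resonance: ω₀ = 1/√(LC) = 1/√(0.00707·8.2e-08) = 4.153e+04 rad/s.
Step 2 — f₀ = ω₀/(2π) = 6610 Hz.
Step 3 — Parallel Q: Q = R/(ω₀L) = 2200/(4.153e+04·0.00707) = 7.492.
Step 4 — Bandwidth: Δω = ω₀/Q = 5543 rad/s; BW = Δω/(2π) = 882.2 Hz.

(a) f₀ = 6610 Hz  (b) Q = 7.492  (c) BW = 882.2 Hz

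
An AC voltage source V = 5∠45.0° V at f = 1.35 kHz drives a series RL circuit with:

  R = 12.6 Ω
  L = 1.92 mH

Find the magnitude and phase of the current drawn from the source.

Step 1 — Angular frequency: ω = 2π·f = 2π·1350 = 8482 rad/s.
Step 2 — Component impedances:
  R: Z = R = 12.6 Ω
  L: Z = jωL = j·8482·0.00192 = 0 + j16.29 Ω
Step 3 — Series combination: Z_total = R + L = 12.6 + j16.29 Ω = 20.59∠52.3° Ω.
Step 4 — Source phasor: V = 5∠45.0° V = 3.536 + j3.536 V.
Step 5 — Ohm's law: I = V / Z_total = (3.536 + j3.536) / (12.6 + j16.29) = 0.2409 - j0.03074 A.
Step 6 — Convert to polar: |I| = 0.2428 A, ∠I = -7.3°.

I = 0.2428∠-7.3° A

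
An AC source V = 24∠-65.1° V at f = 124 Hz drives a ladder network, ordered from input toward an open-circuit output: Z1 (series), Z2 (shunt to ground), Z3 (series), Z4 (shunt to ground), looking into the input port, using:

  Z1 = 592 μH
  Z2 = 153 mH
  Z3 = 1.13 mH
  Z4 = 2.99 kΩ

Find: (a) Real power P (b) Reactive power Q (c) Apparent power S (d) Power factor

Step 1 — Angular frequency: ω = 2π·f = 2π·124 = 779.1 rad/s.
Step 2 — Component impedances:
  Z1: Z = jωL = j·779.1·0.000592 = 0 + j0.4612 Ω
  Z2: Z = jωL = j·779.1·0.153 = 0 + j119.2 Ω
  Z3: Z = jωL = j·779.1·0.00113 = 0 + j0.8804 Ω
  Z4: Z = R = 2990 Ω
Step 3 — Ladder network (open output): work backward from the far end, alternating series and parallel combinations. Z_in = 4.745 + j119.5 Ω = 119.6∠87.7° Ω.
Step 4 — Source phasor: V = 24∠-65.1° V = 10.1 - j21.77 V.
Step 5 — Current: I = V / Z = -0.1786 - j0.09167 A = 0.2007∠-152.8° A.
Step 6 — Complex power: S = V·I* = 0.1912 + j4.813 VA.
Step 7 — Real power: P = Re(S) = 0.1912 W.
Step 8 — Reactive power: Q = Im(S) = 4.813 VAR.
Step 9 — Apparent power: |S| = 4.817 VA.
Step 10 — Power factor: PF = P/|S| = 0.03968 (lagging).

(a) P = 0.1912 W  (b) Q = 4.813 VAR  (c) S = 4.817 VA  (d) PF = 0.03968 (lagging)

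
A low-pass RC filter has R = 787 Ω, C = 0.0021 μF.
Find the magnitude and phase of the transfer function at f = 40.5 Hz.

Step 1 — Angular frequency: ω = 2π·40.5 = 254.5 rad/s.
Step 2 — Transfer function: H(jω) = 1/(1 + jωRC).
Step 3 — Denominator: 1 + jωRC = 1 + j·254.5·787·2.1e-09 = 1 + j0.0004206.
Step 4 — H = 1 - j0.0004206.
Step 5 — Magnitude: |H| = 1 (-0.0 dB); phase: φ = -0.0°.

|H| = 1 (-0.0 dB), φ = -0.0°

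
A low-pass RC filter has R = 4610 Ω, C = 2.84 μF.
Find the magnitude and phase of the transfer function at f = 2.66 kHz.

Step 1 — Angular frequency: ω = 2π·2660 = 1.671e+04 rad/s.
Step 2 — Transfer function: H(jω) = 1/(1 + jωRC).
Step 3 — Denominator: 1 + jωRC = 1 + j·1.671e+04·4610·2.84e-06 = 1 + j218.8.
Step 4 — H = 2.088e-05 - j0.00457.
Step 5 — Magnitude: |H| = 0.00457 (-46.8 dB); phase: φ = -89.7°.

|H| = 0.00457 (-46.8 dB), φ = -89.7°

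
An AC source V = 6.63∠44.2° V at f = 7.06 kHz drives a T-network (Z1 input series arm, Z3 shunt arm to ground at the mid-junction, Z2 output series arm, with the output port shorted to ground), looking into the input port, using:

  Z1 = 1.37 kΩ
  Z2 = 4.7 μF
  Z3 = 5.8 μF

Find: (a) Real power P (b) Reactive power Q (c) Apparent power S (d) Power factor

Step 1 — Angular frequency: ω = 2π·f = 2π·7060 = 4.436e+04 rad/s.
Step 2 — Component impedances:
  Z1: Z = R = 1370 Ω
  Z2: Z = 1/(jωC) = -j/(ω·C) = 0 - j4.796 Ω
  Z3: Z = 1/(jωC) = -j/(ω·C) = 0 - j3.887 Ω
Step 3 — With the output port shorted to ground, the output series arm Z2 runs from the junction to ground; the shunt arm Z3 also runs from the junction to ground. They appear in parallel: Z3 || Z2 = 0 - j2.147 Ω.
Step 4 — Series with input arm Z1: Z_in = Z1 + (Z3 || Z2) = 1370 - j2.147 Ω = 1370∠-0.1° Ω.
Step 5 — Source phasor: V = 6.63∠44.2° V = 4.753 + j4.622 V.
Step 6 — Current: I = V / Z = 0.003464 + j0.003379 A = 0.004839∠44.3° A.
Step 7 — Complex power: S = V·I* = 0.03209 - j5.028e-05 VA.
Step 8 — Real power: P = Re(S) = 0.03209 W.
Step 9 — Reactive power: Q = Im(S) = -5.028e-05 VAR.
Step 10 — Apparent power: |S| = 0.03209 VA.
Step 11 — Power factor: PF = P/|S| = 1 (leading).

(a) P = 0.03209 W  (b) Q = -5.028e-05 VAR  (c) S = 0.03209 VA  (d) PF = 1 (leading)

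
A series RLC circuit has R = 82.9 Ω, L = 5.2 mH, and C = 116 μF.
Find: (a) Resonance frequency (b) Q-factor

Step 1 — Resonance condition Im(Z)=0 gives ω₀ = 1/√(LC).
Step 2 — ω₀ = 1/√(0.0052·0.000116) = 1288 rad/s.
Step 3 — f₀ = ω₀/(2π) = 204.9 Hz.
Step 4 — Series Q: Q = ω₀L/R = 1288·0.0052/82.9 = 0.08076.

(a) f₀ = 204.9 Hz  (b) Q = 0.08076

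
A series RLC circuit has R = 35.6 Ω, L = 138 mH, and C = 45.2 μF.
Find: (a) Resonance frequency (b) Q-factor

Step 1 — Resonance condition Im(Z)=0 gives ω₀ = 1/√(LC).
Step 2 — ω₀ = 1/√(0.138·4.52e-05) = 400.4 rad/s.
Step 3 — f₀ = ω₀/(2π) = 63.73 Hz.
Step 4 — Series Q: Q = ω₀L/R = 400.4·0.138/35.6 = 1.552.

(a) f₀ = 63.73 Hz  (b) Q = 1.552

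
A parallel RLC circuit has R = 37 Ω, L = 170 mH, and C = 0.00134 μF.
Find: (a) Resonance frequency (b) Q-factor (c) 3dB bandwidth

Step 1 — Resonance: ω₀ = 1/√(LC) = 1/√(0.17·1.34e-09) = 6.626e+04 rad/s.
Step 2 — f₀ = ω₀/(2π) = 1.054e+04 Hz.
Step 3 — Parallel Q: Q = R/(ω₀L) = 37/(6.626e+04·0.17) = 0.003285.
Step 4 — Bandwidth: Δω = ω₀/Q = 2.017e+07 rad/s; BW = Δω/(2π) = 3.21e+06 Hz.

(a) f₀ = 1.054e+04 Hz  (b) Q = 0.003285  (c) BW = 3.21e+06 Hz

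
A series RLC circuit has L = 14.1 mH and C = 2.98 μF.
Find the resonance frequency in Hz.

Step 1 — Resonance condition Im(Z)=0 gives ω₀ = 1/√(LC).
Step 2 — ω₀ = 1/√(0.0141·2.98e-06) = 4878 rad/s.
Step 3 — f₀ = ω₀/(2π) = 776.4 Hz.

f₀ = 776.4 Hz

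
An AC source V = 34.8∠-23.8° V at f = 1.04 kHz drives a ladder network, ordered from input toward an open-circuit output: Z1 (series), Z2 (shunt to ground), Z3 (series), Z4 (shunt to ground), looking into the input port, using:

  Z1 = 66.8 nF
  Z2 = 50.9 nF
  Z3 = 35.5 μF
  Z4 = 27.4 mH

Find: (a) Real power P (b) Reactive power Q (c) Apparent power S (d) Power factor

Step 1 — Angular frequency: ω = 2π·f = 2π·1040 = 6535 rad/s.
Step 2 — Component impedances:
  Z1: Z = 1/(jωC) = -j/(ω·C) = 0 - j2291 Ω
  Z2: Z = 1/(jωC) = -j/(ω·C) = 0 - j3007 Ω
  Z3: Z = 1/(jωC) = -j/(ω·C) = 0 - j4.311 Ω
  Z4: Z = jωL = j·6535·0.0274 = 0 + j179 Ω
Step 3 — Ladder network (open output): work backward from the far end, alternating series and parallel combinations. Z_in = 0 - j2105 Ω = 2105∠-90.0° Ω.
Step 4 — Source phasor: V = 34.8∠-23.8° V = 31.84 - j14.04 V.
Step 5 — Current: I = V / Z = 0.00667 + j0.01512 A = 0.01653∠66.2° A.
Step 6 — Complex power: S = V·I* = 0 - j0.5752 VA.
Step 7 — Real power: P = Re(S) = 0 W.
Step 8 — Reactive power: Q = Im(S) = -0.5752 VAR.
Step 9 — Apparent power: |S| = 0.5752 VA.
Step 10 — Power factor: PF = P/|S| = 0 (leading).

(a) P = 0 W  (b) Q = -0.5752 VAR  (c) S = 0.5752 VA  (d) PF = 0 (leading)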